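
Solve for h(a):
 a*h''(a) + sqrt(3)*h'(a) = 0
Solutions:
 h(a) = C1 + C2*a^(1 - sqrt(3))


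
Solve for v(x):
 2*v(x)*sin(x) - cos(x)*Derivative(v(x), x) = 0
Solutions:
 v(x) = C1/cos(x)^2


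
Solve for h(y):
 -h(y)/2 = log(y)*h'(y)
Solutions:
 h(y) = C1*exp(-li(y)/2)


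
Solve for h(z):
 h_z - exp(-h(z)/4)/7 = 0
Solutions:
 h(z) = 4*log(C1 + z/28)


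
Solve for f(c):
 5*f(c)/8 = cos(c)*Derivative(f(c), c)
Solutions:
 f(c) = C1*(sin(c) + 1)^(5/16)/(sin(c) - 1)^(5/16)


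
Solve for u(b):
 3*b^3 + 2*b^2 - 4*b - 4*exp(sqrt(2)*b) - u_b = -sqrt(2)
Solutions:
 u(b) = C1 + 3*b^4/4 + 2*b^3/3 - 2*b^2 + sqrt(2)*b - 2*sqrt(2)*exp(sqrt(2)*b)


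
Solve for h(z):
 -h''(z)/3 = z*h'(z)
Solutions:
 h(z) = C1 + C2*erf(sqrt(6)*z/2)


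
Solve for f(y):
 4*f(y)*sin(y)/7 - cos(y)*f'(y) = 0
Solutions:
 f(y) = C1/cos(y)^(4/7)


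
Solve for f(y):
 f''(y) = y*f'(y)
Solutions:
 f(y) = C1 + C2*erfi(sqrt(2)*y/2)


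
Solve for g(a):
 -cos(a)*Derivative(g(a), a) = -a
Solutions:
 g(a) = C1 + Integral(a/cos(a), a)


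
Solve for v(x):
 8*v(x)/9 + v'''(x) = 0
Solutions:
 v(x) = C3*exp(-2*3^(1/3)*x/3) + (C1*sin(3^(5/6)*x/3) + C2*cos(3^(5/6)*x/3))*exp(3^(1/3)*x/3)


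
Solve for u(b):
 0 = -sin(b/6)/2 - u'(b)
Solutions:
 u(b) = C1 + 3*cos(b/6)


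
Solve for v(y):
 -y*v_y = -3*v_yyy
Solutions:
 v(y) = C1 + Integral(C2*airyai(3^(2/3)*y/3) + C3*airybi(3^(2/3)*y/3), y)


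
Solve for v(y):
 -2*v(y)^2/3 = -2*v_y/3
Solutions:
 v(y) = -1/(C1 + y)


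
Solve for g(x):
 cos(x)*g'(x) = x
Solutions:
 g(x) = C1 + Integral(x/cos(x), x)


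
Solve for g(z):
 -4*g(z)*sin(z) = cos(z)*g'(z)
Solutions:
 g(z) = C1*cos(z)^4


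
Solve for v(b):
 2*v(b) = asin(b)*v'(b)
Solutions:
 v(b) = C1*exp(2*Integral(1/asin(b), b))


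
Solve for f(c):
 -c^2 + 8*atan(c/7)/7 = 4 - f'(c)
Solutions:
 f(c) = C1 + c^3/3 - 8*c*atan(c/7)/7 + 4*c + 4*log(c^2 + 49)


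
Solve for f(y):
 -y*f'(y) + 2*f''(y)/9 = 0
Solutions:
 f(y) = C1 + C2*erfi(3*y/2)


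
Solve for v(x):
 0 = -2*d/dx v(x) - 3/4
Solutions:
 v(x) = C1 - 3*x/8


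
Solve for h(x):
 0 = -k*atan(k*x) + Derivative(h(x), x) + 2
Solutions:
 h(x) = C1 + k*Piecewise((x*atan(k*x) - log(k^2*x^2 + 1)/(2*k), Ne(k, 0)), (0, True)) - 2*x


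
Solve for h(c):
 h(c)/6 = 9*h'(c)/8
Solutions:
 h(c) = C1*exp(4*c/27)


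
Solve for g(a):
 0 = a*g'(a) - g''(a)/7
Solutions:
 g(a) = C1 + C2*erfi(sqrt(14)*a/2)


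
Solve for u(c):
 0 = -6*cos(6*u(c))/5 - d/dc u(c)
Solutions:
 6*c/5 - log(sin(6*u(c)) - 1)/12 + log(sin(6*u(c)) + 1)/12 = C1


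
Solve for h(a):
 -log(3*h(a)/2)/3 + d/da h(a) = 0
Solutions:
 3*Integral(1/(-log(_y) - log(3) + log(2)), (_y, h(a))) = C1 - a


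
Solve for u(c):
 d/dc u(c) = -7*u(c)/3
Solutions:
 u(c) = C1*exp(-7*c/3)


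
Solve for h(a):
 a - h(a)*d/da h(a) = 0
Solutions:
 h(a) = -sqrt(C1 + a^2)
 h(a) = sqrt(C1 + a^2)


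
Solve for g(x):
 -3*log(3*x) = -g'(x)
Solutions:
 g(x) = C1 + 3*x*log(x) - 3*x + x*log(27)


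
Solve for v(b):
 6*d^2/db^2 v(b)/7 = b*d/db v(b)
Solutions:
 v(b) = C1 + C2*erfi(sqrt(21)*b/6)


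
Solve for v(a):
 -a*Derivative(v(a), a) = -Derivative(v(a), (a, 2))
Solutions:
 v(a) = C1 + C2*erfi(sqrt(2)*a/2)


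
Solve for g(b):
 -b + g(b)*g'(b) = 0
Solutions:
 g(b) = -sqrt(C1 + b^2)
 g(b) = sqrt(C1 + b^2)


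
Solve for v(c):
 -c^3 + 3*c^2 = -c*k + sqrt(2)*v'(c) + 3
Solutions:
 v(c) = C1 - sqrt(2)*c^4/8 + sqrt(2)*c^3/2 + sqrt(2)*c^2*k/4 - 3*sqrt(2)*c/2


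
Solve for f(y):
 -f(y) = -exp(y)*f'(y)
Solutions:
 f(y) = C1*exp(-exp(-y))


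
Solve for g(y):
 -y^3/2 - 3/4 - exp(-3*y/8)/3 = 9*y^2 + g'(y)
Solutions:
 g(y) = C1 - y^4/8 - 3*y^3 - 3*y/4 + 8*exp(-3*y/8)/9


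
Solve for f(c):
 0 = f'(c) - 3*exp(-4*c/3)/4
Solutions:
 f(c) = C1 - 9*exp(-4*c/3)/16


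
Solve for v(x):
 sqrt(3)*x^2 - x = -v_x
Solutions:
 v(x) = C1 - sqrt(3)*x^3/3 + x^2/2


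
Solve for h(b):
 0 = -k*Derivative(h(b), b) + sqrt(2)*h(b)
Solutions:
 h(b) = C1*exp(sqrt(2)*b/k)


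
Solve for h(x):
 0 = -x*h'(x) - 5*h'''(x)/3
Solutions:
 h(x) = C1 + Integral(C2*airyai(-3^(1/3)*5^(2/3)*x/5) + C3*airybi(-3^(1/3)*5^(2/3)*x/5), x)


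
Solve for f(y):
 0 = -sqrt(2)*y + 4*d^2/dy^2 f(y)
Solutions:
 f(y) = C1 + C2*y + sqrt(2)*y^3/24


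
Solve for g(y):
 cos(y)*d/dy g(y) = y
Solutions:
 g(y) = C1 + Integral(y/cos(y), y)


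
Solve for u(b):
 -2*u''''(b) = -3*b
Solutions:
 u(b) = C1 + C2*b + C3*b^2 + C4*b^3 + b^5/80


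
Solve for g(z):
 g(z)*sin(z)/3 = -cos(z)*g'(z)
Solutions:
 g(z) = C1*cos(z)^(1/3)


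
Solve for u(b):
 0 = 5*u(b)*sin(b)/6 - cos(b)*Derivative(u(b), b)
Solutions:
 u(b) = C1/cos(b)^(5/6)


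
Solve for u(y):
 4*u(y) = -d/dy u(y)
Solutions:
 u(y) = C1*exp(-4*y)


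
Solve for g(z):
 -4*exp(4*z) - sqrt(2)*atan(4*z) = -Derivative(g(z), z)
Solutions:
 g(z) = C1 + sqrt(2)*(z*atan(4*z) - log(16*z^2 + 1)/8) + exp(4*z)


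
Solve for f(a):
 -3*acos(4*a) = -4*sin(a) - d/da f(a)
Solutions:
 f(a) = C1 + 3*a*acos(4*a) - 3*sqrt(1 - 16*a^2)/4 + 4*cos(a)


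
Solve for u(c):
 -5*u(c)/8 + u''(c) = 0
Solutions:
 u(c) = C1*exp(-sqrt(10)*c/4) + C2*exp(sqrt(10)*c/4)


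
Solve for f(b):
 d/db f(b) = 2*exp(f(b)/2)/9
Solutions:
 f(b) = 2*log(-1/(C1 + 2*b)) + 2*log(18)


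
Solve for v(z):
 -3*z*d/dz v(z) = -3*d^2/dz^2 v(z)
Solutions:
 v(z) = C1 + C2*erfi(sqrt(2)*z/2)


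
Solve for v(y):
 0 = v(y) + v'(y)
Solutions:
 v(y) = C1*exp(-y)


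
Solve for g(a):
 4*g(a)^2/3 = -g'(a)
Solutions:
 g(a) = 3/(C1 + 4*a)


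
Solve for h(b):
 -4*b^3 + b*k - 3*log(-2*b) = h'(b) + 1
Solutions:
 h(b) = C1 - b^4 + b^2*k/2 - 3*b*log(-b) + b*(2 - 3*log(2))


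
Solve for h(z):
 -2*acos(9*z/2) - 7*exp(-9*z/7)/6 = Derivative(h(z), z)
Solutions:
 h(z) = C1 - 2*z*acos(9*z/2) + 2*sqrt(4 - 81*z^2)/9 + 49*exp(-9*z/7)/54


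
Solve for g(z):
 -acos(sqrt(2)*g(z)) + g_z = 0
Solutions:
 Integral(1/acos(sqrt(2)*_y), (_y, g(z))) = C1 + z


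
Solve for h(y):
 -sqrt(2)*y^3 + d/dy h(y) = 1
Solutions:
 h(y) = C1 + sqrt(2)*y^4/4 + y


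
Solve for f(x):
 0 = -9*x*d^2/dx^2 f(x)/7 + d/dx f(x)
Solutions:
 f(x) = C1 + C2*x^(16/9)


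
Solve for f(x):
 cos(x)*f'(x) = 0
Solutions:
 f(x) = C1


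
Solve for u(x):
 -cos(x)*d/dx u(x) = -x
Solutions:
 u(x) = C1 + Integral(x/cos(x), x)


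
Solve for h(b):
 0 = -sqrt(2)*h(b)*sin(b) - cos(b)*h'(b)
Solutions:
 h(b) = C1*cos(b)^(sqrt(2))


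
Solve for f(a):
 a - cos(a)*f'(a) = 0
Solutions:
 f(a) = C1 + Integral(a/cos(a), a)


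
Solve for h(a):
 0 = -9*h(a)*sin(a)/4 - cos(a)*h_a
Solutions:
 h(a) = C1*cos(a)^(9/4)


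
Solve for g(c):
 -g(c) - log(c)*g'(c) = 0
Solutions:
 g(c) = C1*exp(-li(c))


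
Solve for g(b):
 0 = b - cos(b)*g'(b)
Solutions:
 g(b) = C1 + Integral(b/cos(b), b)


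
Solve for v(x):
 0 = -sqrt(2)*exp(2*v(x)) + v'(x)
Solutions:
 v(x) = log(-sqrt(-1/(C1 + sqrt(2)*x))) - log(2)/2
 v(x) = log(-1/(C1 + sqrt(2)*x))/2 - log(2)/2


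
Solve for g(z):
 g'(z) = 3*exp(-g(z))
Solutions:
 g(z) = log(C1 + 3*z)


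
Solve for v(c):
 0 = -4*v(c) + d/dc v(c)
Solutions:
 v(c) = C1*exp(4*c)


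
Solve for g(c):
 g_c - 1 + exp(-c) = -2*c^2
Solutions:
 g(c) = C1 - 2*c^3/3 + c + exp(-c)


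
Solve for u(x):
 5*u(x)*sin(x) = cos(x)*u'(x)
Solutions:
 u(x) = C1/cos(x)^5


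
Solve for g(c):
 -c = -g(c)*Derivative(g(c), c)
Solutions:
 g(c) = -sqrt(C1 + c^2)
 g(c) = sqrt(C1 + c^2)


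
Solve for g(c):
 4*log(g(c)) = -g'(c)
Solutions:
 li(g(c)) = C1 - 4*c


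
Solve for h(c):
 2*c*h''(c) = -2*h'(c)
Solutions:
 h(c) = C1 + C2*log(c)


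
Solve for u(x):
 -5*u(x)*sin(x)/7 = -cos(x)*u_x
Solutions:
 u(x) = C1/cos(x)^(5/7)


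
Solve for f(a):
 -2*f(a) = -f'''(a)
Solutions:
 f(a) = C3*exp(2^(1/3)*a) + (C1*sin(2^(1/3)*sqrt(3)*a/2) + C2*cos(2^(1/3)*sqrt(3)*a/2))*exp(-2^(1/3)*a/2)


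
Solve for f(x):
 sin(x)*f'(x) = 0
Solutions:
 f(x) = C1


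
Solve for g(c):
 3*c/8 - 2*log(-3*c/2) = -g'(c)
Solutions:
 g(c) = C1 - 3*c^2/16 + 2*c*log(-c) + 2*c*(-1 - log(2) + log(3))


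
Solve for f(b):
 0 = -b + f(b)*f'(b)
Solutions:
 f(b) = -sqrt(C1 + b^2)
 f(b) = sqrt(C1 + b^2)


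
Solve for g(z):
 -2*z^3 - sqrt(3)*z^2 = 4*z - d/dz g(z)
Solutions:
 g(z) = C1 + z^4/2 + sqrt(3)*z^3/3 + 2*z^2


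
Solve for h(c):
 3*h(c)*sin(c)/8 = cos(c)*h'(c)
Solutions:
 h(c) = C1/cos(c)^(3/8)


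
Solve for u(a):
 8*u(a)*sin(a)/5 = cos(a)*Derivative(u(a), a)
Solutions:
 u(a) = C1/cos(a)^(8/5)


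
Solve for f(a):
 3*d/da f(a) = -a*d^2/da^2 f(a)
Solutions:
 f(a) = C1 + C2/a^2


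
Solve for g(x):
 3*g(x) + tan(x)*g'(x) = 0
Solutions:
 g(x) = C1/sin(x)^3


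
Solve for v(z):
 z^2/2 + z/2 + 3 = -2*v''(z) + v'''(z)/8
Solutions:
 v(z) = C1 + C2*z + C3*exp(16*z) - z^4/48 - 3*z^3/64 - 777*z^2/1024


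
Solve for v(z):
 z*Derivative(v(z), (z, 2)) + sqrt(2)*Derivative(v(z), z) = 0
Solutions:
 v(z) = C1 + C2*z^(1 - sqrt(2))


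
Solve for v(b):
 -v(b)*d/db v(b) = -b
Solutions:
 v(b) = -sqrt(C1 + b^2)
 v(b) = sqrt(C1 + b^2)


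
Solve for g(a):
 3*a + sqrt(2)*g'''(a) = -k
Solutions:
 g(a) = C1 + C2*a + C3*a^2 - sqrt(2)*a^4/16 - sqrt(2)*a^3*k/12


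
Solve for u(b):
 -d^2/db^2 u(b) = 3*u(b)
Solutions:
 u(b) = C1*sin(sqrt(3)*b) + C2*cos(sqrt(3)*b)


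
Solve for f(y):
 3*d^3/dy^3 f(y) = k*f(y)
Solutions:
 f(y) = C1*exp(3^(2/3)*k^(1/3)*y/3) + C2*exp(k^(1/3)*y*(-3^(2/3) + 3*3^(1/6)*I)/6) + C3*exp(-k^(1/3)*y*(3^(2/3) + 3*3^(1/6)*I)/6)


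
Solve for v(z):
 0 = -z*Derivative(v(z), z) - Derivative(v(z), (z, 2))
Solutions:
 v(z) = C1 + C2*erf(sqrt(2)*z/2)


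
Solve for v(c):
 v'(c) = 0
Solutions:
 v(c) = C1


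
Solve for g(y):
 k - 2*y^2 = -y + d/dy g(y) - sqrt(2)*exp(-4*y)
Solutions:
 g(y) = C1 + k*y - 2*y^3/3 + y^2/2 - sqrt(2)*exp(-4*y)/4


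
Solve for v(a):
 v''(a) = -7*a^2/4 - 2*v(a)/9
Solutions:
 v(a) = C1*sin(sqrt(2)*a/3) + C2*cos(sqrt(2)*a/3) - 63*a^2/8 + 567/8


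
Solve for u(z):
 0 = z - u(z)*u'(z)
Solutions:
 u(z) = -sqrt(C1 + z^2)
 u(z) = sqrt(C1 + z^2)


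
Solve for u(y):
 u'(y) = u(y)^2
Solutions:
 u(y) = -1/(C1 + y)


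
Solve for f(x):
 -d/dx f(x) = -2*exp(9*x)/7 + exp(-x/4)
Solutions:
 f(x) = C1 + 2*exp(9*x)/63 + 4*exp(-x/4)


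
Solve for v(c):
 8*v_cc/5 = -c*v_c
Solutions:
 v(c) = C1 + C2*erf(sqrt(5)*c/4)


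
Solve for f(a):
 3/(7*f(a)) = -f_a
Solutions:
 f(a) = -sqrt(C1 - 42*a)/7
 f(a) = sqrt(C1 - 42*a)/7


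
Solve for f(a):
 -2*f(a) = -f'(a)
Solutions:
 f(a) = C1*exp(2*a)


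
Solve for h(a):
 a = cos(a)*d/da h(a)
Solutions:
 h(a) = C1 + Integral(a/cos(a), a)


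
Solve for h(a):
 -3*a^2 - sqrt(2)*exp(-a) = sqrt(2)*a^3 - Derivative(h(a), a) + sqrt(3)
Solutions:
 h(a) = C1 + sqrt(2)*a^4/4 + a^3 + sqrt(3)*a - sqrt(2)*exp(-a)


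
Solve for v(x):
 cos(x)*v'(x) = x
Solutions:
 v(x) = C1 + Integral(x/cos(x), x)


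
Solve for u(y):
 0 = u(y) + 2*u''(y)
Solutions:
 u(y) = C1*sin(sqrt(2)*y/2) + C2*cos(sqrt(2)*y/2)


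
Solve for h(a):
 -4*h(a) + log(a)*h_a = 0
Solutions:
 h(a) = C1*exp(4*li(a))


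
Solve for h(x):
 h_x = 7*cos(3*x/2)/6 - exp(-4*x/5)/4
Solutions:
 h(x) = C1 + 7*sin(3*x/2)/9 + 5*exp(-4*x/5)/16


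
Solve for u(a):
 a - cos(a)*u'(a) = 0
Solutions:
 u(a) = C1 + Integral(a/cos(a), a)


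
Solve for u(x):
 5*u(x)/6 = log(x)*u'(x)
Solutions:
 u(x) = C1*exp(5*li(x)/6)


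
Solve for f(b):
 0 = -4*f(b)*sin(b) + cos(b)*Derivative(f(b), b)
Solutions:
 f(b) = C1/cos(b)^4


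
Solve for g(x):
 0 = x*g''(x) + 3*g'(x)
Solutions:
 g(x) = C1 + C2/x^2


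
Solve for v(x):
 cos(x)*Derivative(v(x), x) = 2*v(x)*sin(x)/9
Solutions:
 v(x) = C1/cos(x)^(2/9)


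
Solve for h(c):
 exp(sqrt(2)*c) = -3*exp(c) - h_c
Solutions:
 h(c) = C1 - 3*exp(c) - sqrt(2)*exp(sqrt(2)*c)/2


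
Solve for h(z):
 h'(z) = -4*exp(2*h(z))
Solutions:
 h(z) = log(-sqrt(-1/(C1 - 4*z))) - log(2)/2
 h(z) = log(-1/(C1 - 4*z))/2 - log(2)/2


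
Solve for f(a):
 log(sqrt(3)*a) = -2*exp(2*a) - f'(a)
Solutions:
 f(a) = C1 - a*log(a) + a*(1 - log(3)/2) - exp(2*a)


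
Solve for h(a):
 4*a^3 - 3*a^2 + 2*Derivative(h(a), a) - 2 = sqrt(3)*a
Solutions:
 h(a) = C1 - a^4/2 + a^3/2 + sqrt(3)*a^2/4 + a


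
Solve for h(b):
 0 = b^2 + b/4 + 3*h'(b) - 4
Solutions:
 h(b) = C1 - b^3/9 - b^2/24 + 4*b/3


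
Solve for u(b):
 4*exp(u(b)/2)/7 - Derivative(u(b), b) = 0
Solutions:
 u(b) = 2*log(-1/(C1 + 4*b)) + 2*log(14)


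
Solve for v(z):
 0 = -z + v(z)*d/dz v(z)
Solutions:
 v(z) = -sqrt(C1 + z^2)
 v(z) = sqrt(C1 + z^2)


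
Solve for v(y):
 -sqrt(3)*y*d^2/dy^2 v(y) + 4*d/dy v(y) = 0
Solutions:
 v(y) = C1 + C2*y^(1 + 4*sqrt(3)/3)


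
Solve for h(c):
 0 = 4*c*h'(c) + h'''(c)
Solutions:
 h(c) = C1 + Integral(C2*airyai(-2^(2/3)*c) + C3*airybi(-2^(2/3)*c), c)


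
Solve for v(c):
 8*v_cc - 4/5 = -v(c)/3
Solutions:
 v(c) = C1*sin(sqrt(6)*c/12) + C2*cos(sqrt(6)*c/12) + 12/5


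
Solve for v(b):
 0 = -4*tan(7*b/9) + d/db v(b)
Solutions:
 v(b) = C1 - 36*log(cos(7*b/9))/7


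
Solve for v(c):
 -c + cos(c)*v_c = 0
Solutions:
 v(c) = C1 + Integral(c/cos(c), c)


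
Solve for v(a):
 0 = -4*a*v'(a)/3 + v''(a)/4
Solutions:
 v(a) = C1 + C2*erfi(2*sqrt(6)*a/3)


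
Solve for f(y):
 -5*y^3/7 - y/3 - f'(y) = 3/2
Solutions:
 f(y) = C1 - 5*y^4/28 - y^2/6 - 3*y/2


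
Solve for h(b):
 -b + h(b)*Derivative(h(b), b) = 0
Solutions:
 h(b) = -sqrt(C1 + b^2)
 h(b) = sqrt(C1 + b^2)


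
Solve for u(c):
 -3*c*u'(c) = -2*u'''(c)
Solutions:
 u(c) = C1 + Integral(C2*airyai(2^(2/3)*3^(1/3)*c/2) + C3*airybi(2^(2/3)*3^(1/3)*c/2), c)


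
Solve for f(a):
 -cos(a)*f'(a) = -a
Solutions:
 f(a) = C1 + Integral(a/cos(a), a)


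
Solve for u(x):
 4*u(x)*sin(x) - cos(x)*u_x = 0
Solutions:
 u(x) = C1/cos(x)^4


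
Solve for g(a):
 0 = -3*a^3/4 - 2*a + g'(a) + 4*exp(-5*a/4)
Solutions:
 g(a) = C1 + 3*a^4/16 + a^2 + 16*exp(-5*a/4)/5


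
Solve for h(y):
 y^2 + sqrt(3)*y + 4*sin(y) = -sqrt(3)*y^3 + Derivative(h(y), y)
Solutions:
 h(y) = C1 + sqrt(3)*y^4/4 + y^3/3 + sqrt(3)*y^2/2 - 4*cos(y)


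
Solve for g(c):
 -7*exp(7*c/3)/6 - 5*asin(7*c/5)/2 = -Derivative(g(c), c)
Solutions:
 g(c) = C1 + 5*c*asin(7*c/5)/2 + 5*sqrt(25 - 49*c^2)/14 + exp(7*c/3)/2


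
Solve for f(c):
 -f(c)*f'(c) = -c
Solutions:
 f(c) = -sqrt(C1 + c^2)
 f(c) = sqrt(C1 + c^2)


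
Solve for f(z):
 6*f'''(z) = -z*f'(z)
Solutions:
 f(z) = C1 + Integral(C2*airyai(-6^(2/3)*z/6) + C3*airybi(-6^(2/3)*z/6), z)


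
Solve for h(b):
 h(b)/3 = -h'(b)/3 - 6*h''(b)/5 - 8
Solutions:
 h(b) = (C1*sin(sqrt(335)*b/36) + C2*cos(sqrt(335)*b/36))*exp(-5*b/36) - 24


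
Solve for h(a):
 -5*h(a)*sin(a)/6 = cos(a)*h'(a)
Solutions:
 h(a) = C1*cos(a)^(5/6)


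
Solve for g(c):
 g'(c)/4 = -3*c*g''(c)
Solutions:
 g(c) = C1 + C2*c^(11/12)


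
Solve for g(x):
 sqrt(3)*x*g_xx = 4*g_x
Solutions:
 g(x) = C1 + C2*x^(1 + 4*sqrt(3)/3)


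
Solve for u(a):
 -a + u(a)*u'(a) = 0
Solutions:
 u(a) = -sqrt(C1 + a^2)
 u(a) = sqrt(C1 + a^2)


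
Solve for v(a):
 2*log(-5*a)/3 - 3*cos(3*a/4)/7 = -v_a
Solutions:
 v(a) = C1 - 2*a*log(-a)/3 - 2*a*log(5)/3 + 2*a/3 + 4*sin(3*a/4)/7


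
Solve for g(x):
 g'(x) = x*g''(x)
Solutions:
 g(x) = C1 + C2*x^2


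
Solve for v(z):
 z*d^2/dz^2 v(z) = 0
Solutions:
 v(z) = C1 + C2*z


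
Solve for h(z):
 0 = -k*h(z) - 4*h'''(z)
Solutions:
 h(z) = C1*exp(2^(1/3)*z*(-k)^(1/3)/2) + C2*exp(2^(1/3)*z*(-k)^(1/3)*(-1 + sqrt(3)*I)/4) + C3*exp(-2^(1/3)*z*(-k)^(1/3)*(1 + sqrt(3)*I)/4)


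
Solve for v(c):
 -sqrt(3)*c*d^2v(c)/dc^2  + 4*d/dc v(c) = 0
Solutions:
 v(c) = C1 + C2*c^(1 + 4*sqrt(3)/3)


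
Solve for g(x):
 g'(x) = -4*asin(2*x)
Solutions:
 g(x) = C1 - 4*x*asin(2*x) - 2*sqrt(1 - 4*x^2)


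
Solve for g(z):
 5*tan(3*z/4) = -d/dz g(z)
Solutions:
 g(z) = C1 + 20*log(cos(3*z/4))/3


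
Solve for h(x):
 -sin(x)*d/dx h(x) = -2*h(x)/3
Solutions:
 h(x) = C1*(cos(x) - 1)^(1/3)/(cos(x) + 1)^(1/3)


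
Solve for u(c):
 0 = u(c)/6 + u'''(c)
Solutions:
 u(c) = C3*exp(-6^(2/3)*c/6) + (C1*sin(2^(2/3)*3^(1/6)*c/4) + C2*cos(2^(2/3)*3^(1/6)*c/4))*exp(6^(2/3)*c/12)


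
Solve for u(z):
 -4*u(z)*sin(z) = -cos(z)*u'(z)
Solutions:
 u(z) = C1/cos(z)^4


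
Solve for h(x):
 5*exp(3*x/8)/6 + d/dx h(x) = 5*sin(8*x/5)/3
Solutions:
 h(x) = C1 - 20*exp(3*x/8)/9 - 25*cos(8*x/5)/24


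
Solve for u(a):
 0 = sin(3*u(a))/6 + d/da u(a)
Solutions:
 u(a) = -acos((-C1 - exp(a))/(C1 - exp(a)))/3 + 2*pi/3
 u(a) = acos((-C1 - exp(a))/(C1 - exp(a)))/3


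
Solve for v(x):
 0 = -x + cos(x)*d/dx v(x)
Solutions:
 v(x) = C1 + Integral(x/cos(x), x)


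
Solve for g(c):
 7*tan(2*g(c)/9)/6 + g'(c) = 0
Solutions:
 g(c) = -9*asin(C1*exp(-7*c/27))/2 + 9*pi/2
 g(c) = 9*asin(C1*exp(-7*c/27))/2


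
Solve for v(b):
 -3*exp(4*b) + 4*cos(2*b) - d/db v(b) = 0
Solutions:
 v(b) = C1 - 3*exp(4*b)/4 + 2*sin(2*b)


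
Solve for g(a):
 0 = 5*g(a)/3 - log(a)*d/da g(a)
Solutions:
 g(a) = C1*exp(5*li(a)/3)


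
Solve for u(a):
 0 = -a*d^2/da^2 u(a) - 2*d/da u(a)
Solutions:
 u(a) = C1 + C2/a


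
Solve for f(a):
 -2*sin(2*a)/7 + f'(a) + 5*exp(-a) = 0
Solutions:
 f(a) = C1 - cos(2*a)/7 + 5*exp(-a)


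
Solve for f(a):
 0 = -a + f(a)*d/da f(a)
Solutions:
 f(a) = -sqrt(C1 + a^2)
 f(a) = sqrt(C1 + a^2)


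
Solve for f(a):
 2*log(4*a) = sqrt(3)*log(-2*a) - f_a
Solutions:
 f(a) = C1 - a*(2 - sqrt(3))*log(a) + a*(-4*log(2) - sqrt(3) + sqrt(3)*log(2) + 2 + sqrt(3)*I*pi)


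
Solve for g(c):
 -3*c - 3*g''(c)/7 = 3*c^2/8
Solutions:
 g(c) = C1 + C2*c - 7*c^4/96 - 7*c^3/6


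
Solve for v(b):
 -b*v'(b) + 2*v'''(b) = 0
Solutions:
 v(b) = C1 + Integral(C2*airyai(2^(2/3)*b/2) + C3*airybi(2^(2/3)*b/2), b)


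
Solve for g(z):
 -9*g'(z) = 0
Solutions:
 g(z) = C1


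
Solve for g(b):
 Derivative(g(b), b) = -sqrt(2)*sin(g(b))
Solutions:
 g(b) = -acos((-C1 - exp(2*sqrt(2)*b))/(C1 - exp(2*sqrt(2)*b))) + 2*pi
 g(b) = acos((-C1 - exp(2*sqrt(2)*b))/(C1 - exp(2*sqrt(2)*b)))


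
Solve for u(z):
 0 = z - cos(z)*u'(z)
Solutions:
 u(z) = C1 + Integral(z/cos(z), z)


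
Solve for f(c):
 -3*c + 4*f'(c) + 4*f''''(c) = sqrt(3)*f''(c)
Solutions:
 f(c) = C1 + C2*exp(c*(2^(1/3)*3^(5/6)/(sqrt(9 - sqrt(3)/16) + 3)^(1/3) + 2*6^(2/3)*(sqrt(9 - sqrt(3)/16) + 3)^(1/3))/24)*sin(2^(1/3)*c*(-2*2^(1/3)*sqrt(3)*(sqrt(729 - 81*sqrt(3)/16) + 27)^(1/3) + 9/(sqrt(729 - 81*sqrt(3)/16) + 27)^(1/3))/24) + C3*exp(c*(2^(1/3)*3^(5/6)/(sqrt(9 - sqrt(3)/16) + 3)^(1/3) + 2*6^(2/3)*(sqrt(9 - sqrt(3)/16) + 3)^(1/3))/24)*cos(2^(1/3)*c*(-2*2^(1/3)*sqrt(3)*(sqrt(729 - 81*sqrt(3)/16) + 27)^(1/3) + 9/(sqrt(729 - 81*sqrt(3)/16) + 27)^(1/3))/24) + C4*exp(-c*(2^(1/3)*3^(5/6)/(sqrt(9 - sqrt(3)/16) + 3)^(1/3) + 2*6^(2/3)*(sqrt(9 - sqrt(3)/16) + 3)^(1/3))/12) + 3*c^2/8 + 3*sqrt(3)*c/16


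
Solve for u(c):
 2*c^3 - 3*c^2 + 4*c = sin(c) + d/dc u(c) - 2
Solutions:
 u(c) = C1 + c^4/2 - c^3 + 2*c^2 + 2*c + cos(c)


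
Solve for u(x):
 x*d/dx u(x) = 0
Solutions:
 u(x) = C1


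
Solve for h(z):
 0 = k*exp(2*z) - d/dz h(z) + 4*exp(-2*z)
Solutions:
 h(z) = C1 + k*exp(2*z)/2 - 2*exp(-2*z)


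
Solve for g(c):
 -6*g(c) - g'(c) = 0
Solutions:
 g(c) = C1*exp(-6*c)


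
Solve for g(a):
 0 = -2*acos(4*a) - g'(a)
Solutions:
 g(a) = C1 - 2*a*acos(4*a) + sqrt(1 - 16*a^2)/2


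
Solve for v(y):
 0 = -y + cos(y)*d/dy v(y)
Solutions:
 v(y) = C1 + Integral(y/cos(y), y)


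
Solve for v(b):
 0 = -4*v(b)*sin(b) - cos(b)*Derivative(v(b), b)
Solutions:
 v(b) = C1*cos(b)^4


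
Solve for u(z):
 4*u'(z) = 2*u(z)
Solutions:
 u(z) = C1*exp(z/2)


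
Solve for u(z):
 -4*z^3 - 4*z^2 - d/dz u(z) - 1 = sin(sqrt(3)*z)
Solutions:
 u(z) = C1 - z^4 - 4*z^3/3 - z + sqrt(3)*cos(sqrt(3)*z)/3


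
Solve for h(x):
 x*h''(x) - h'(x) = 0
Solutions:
 h(x) = C1 + C2*x^2


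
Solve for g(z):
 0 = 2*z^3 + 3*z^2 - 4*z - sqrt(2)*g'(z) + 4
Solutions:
 g(z) = C1 + sqrt(2)*z^4/4 + sqrt(2)*z^3/2 - sqrt(2)*z^2 + 2*sqrt(2)*z


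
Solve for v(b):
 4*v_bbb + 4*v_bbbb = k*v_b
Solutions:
 v(b) = C1 + C2*exp(-b*((-27*k/8 + sqrt((8 - 27*k)^2/16 - 4)/2 + 1)^(1/3) + 1 + (-27*k/8 + sqrt((8 - 27*k)^2/16 - 4)/2 + 1)^(-1/3))/3) + C3*exp(b*((-27*k/8 + sqrt((8 - 27*k)^2/16 - 4)/2 + 1)^(1/3) - sqrt(3)*I*(-27*k/8 + sqrt((8 - 27*k)^2/16 - 4)/2 + 1)^(1/3) - 2 - 4/((-1 + sqrt(3)*I)*(-27*k/8 + sqrt((8 - 27*k)^2/16 - 4)/2 + 1)^(1/3)))/6) + C4*exp(b*((-27*k/8 + sqrt((8 - 27*k)^2/16 - 4)/2 + 1)^(1/3) + sqrt(3)*I*(-27*k/8 + sqrt((8 - 27*k)^2/16 - 4)/2 + 1)^(1/3) - 2 + 4/((1 + sqrt(3)*I)*(-27*k/8 + sqrt((8 - 27*k)^2/16 - 4)/2 + 1)^(1/3)))/6)


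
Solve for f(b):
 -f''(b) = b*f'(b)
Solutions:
 f(b) = C1 + C2*erf(sqrt(2)*b/2)


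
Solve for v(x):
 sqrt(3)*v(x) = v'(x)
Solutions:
 v(x) = C1*exp(sqrt(3)*x)


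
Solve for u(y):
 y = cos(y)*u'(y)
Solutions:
 u(y) = C1 + Integral(y/cos(y), y)


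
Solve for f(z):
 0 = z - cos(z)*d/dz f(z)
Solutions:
 f(z) = C1 + Integral(z/cos(z), z)


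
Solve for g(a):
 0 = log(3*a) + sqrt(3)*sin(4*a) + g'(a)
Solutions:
 g(a) = C1 - a*log(a) - a*log(3) + a + sqrt(3)*cos(4*a)/4


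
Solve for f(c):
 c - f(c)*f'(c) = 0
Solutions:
 f(c) = -sqrt(C1 + c^2)
 f(c) = sqrt(C1 + c^2)


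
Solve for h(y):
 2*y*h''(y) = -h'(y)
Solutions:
 h(y) = C1 + C2*sqrt(y)


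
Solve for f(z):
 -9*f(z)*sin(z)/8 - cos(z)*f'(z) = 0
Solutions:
 f(z) = C1*cos(z)^(9/8)


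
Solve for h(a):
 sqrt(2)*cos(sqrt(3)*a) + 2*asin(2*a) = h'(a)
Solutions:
 h(a) = C1 + 2*a*asin(2*a) + sqrt(1 - 4*a^2) + sqrt(6)*sin(sqrt(3)*a)/3


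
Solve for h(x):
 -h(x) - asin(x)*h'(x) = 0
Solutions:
 h(x) = C1*exp(-Integral(1/asin(x), x))


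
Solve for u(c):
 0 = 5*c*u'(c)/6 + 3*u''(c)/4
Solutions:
 u(c) = C1 + C2*erf(sqrt(5)*c/3)


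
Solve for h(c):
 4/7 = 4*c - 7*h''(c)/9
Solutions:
 h(c) = C1 + C2*c + 6*c^3/7 - 18*c^2/49


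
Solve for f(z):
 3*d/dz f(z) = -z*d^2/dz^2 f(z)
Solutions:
 f(z) = C1 + C2/z^2


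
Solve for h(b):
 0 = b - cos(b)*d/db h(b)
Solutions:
 h(b) = C1 + Integral(b/cos(b), b)


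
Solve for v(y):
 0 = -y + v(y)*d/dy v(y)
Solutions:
 v(y) = -sqrt(C1 + y^2)
 v(y) = sqrt(C1 + y^2)


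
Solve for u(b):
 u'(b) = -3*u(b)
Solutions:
 u(b) = C1*exp(-3*b)


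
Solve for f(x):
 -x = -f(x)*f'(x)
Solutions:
 f(x) = -sqrt(C1 + x^2)
 f(x) = sqrt(C1 + x^2)


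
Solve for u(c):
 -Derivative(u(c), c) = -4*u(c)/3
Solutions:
 u(c) = C1*exp(4*c/3)


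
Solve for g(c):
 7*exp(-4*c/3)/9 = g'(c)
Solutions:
 g(c) = C1 - 7*exp(-4*c/3)/12


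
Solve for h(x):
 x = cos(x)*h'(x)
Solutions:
 h(x) = C1 + Integral(x/cos(x), x)


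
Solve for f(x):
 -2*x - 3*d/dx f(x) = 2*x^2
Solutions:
 f(x) = C1 - 2*x^3/9 - x^2/3


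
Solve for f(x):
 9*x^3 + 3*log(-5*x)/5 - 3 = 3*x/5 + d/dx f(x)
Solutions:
 f(x) = C1 + 9*x^4/4 - 3*x^2/10 + 3*x*log(-x)/5 + 3*x*(-6 + log(5))/5


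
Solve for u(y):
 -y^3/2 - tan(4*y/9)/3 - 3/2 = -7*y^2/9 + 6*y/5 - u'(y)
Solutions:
 u(y) = C1 + y^4/8 - 7*y^3/27 + 3*y^2/5 + 3*y/2 - 3*log(cos(4*y/9))/4


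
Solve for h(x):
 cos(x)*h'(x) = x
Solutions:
 h(x) = C1 + Integral(x/cos(x), x)


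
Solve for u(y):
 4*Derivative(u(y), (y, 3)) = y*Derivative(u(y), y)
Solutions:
 u(y) = C1 + Integral(C2*airyai(2^(1/3)*y/2) + C3*airybi(2^(1/3)*y/2), y)


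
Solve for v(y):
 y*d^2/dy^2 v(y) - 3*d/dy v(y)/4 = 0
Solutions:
 v(y) = C1 + C2*y^(7/4)


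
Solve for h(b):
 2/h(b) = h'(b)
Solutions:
 h(b) = -sqrt(C1 + 4*b)
 h(b) = sqrt(C1 + 4*b)


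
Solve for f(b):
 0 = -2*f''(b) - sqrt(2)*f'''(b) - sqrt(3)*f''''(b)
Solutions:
 f(b) = C1 + C2*b + (C3*sin(sqrt(6)*b*sqrt(-1 + 4*sqrt(3))/6) + C4*cos(sqrt(6)*b*sqrt(-1 + 4*sqrt(3))/6))*exp(-sqrt(6)*b/6)


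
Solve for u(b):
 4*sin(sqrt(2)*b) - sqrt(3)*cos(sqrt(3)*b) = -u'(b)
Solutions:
 u(b) = C1 + sin(sqrt(3)*b) + 2*sqrt(2)*cos(sqrt(2)*b)


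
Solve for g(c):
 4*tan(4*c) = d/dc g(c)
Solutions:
 g(c) = C1 - log(cos(4*c))


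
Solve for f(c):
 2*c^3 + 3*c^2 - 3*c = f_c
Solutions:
 f(c) = C1 + c^4/2 + c^3 - 3*c^2/2


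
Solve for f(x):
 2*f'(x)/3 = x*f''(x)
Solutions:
 f(x) = C1 + C2*x^(5/3)


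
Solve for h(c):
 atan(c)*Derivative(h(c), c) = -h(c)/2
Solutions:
 h(c) = C1*exp(-Integral(1/atan(c), c)/2)


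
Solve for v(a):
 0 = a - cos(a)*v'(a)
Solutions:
 v(a) = C1 + Integral(a/cos(a), a)


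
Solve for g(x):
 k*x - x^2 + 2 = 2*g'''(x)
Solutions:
 g(x) = C1 + C2*x + C3*x^2 + k*x^4/48 - x^5/120 + x^3/6


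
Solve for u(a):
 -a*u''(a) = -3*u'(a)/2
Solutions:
 u(a) = C1 + C2*a^(5/2)


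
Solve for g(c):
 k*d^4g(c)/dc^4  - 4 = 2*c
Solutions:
 g(c) = C1 + C2*c + C3*c^2 + C4*c^3 + c^5/(60*k) + c^4/(6*k)


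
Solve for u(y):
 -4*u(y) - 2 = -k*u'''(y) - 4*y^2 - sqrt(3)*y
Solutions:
 u(y) = C1*exp(2^(2/3)*y*(1/k)^(1/3)) + C2*exp(2^(2/3)*y*(-1 + sqrt(3)*I)*(1/k)^(1/3)/2) + C3*exp(-2^(2/3)*y*(1 + sqrt(3)*I)*(1/k)^(1/3)/2) + y^2 + sqrt(3)*y/4 - 1/2


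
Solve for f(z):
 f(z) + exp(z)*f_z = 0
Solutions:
 f(z) = C1*exp(exp(-z))


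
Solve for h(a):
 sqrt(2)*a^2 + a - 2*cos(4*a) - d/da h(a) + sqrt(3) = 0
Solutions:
 h(a) = C1 + sqrt(2)*a^3/3 + a^2/2 + sqrt(3)*a - sin(4*a)/2


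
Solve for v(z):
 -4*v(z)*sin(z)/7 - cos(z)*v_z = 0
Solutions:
 v(z) = C1*cos(z)^(4/7)


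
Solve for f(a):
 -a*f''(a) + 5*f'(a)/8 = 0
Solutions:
 f(a) = C1 + C2*a^(13/8)


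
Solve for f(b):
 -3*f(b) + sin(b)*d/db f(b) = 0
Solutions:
 f(b) = C1*(cos(b) - 1)^(3/2)/(cos(b) + 1)^(3/2)


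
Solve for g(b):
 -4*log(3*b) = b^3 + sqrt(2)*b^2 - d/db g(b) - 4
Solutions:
 g(b) = C1 + b^4/4 + sqrt(2)*b^3/3 + 4*b*log(b) - 8*b + b*log(81)


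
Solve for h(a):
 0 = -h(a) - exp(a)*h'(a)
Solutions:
 h(a) = C1*exp(exp(-a))


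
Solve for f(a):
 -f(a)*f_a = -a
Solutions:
 f(a) = -sqrt(C1 + a^2)
 f(a) = sqrt(C1 + a^2)


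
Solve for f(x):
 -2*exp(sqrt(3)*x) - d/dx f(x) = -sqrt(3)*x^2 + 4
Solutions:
 f(x) = C1 + sqrt(3)*x^3/3 - 4*x - 2*sqrt(3)*exp(sqrt(3)*x)/3


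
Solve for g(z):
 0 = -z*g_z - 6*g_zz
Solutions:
 g(z) = C1 + C2*erf(sqrt(3)*z/6)


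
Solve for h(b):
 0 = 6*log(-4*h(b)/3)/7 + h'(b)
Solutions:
 7*Integral(1/(log(-_y) - log(3) + 2*log(2)), (_y, h(b)))/6 = C1 - b


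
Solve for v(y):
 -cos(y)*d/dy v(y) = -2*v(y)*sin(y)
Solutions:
 v(y) = C1/cos(y)^2


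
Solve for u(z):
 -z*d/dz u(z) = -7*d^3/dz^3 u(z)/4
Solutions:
 u(z) = C1 + Integral(C2*airyai(14^(2/3)*z/7) + C3*airybi(14^(2/3)*z/7), z)


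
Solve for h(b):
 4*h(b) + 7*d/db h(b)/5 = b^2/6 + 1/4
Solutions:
 h(b) = C1*exp(-20*b/7) + b^2/24 - 7*b/240 + 349/4800


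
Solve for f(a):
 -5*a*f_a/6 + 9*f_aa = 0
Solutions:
 f(a) = C1 + C2*erfi(sqrt(15)*a/18)


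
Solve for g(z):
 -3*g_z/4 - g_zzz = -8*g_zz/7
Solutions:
 g(z) = C1 + (C2*sin(sqrt(83)*z/14) + C3*cos(sqrt(83)*z/14))*exp(4*z/7)


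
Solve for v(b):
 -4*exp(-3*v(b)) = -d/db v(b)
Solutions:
 v(b) = log(C1 + 12*b)/3
 v(b) = log((-3^(1/3) - 3^(5/6)*I)*(C1 + 4*b)^(1/3)/2)
 v(b) = log((-3^(1/3) + 3^(5/6)*I)*(C1 + 4*b)^(1/3)/2)


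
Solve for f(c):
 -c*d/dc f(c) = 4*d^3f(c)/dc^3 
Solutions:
 f(c) = C1 + Integral(C2*airyai(-2^(1/3)*c/2) + C3*airybi(-2^(1/3)*c/2), c)


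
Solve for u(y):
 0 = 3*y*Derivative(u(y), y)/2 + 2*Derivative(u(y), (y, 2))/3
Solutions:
 u(y) = C1 + C2*erf(3*sqrt(2)*y/4)


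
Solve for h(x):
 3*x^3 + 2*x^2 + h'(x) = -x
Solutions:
 h(x) = C1 - 3*x^4/4 - 2*x^3/3 - x^2/2


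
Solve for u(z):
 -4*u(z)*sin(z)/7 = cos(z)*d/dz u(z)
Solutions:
 u(z) = C1*cos(z)^(4/7)


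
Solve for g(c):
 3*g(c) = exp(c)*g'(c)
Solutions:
 g(c) = C1*exp(-3*exp(-c))


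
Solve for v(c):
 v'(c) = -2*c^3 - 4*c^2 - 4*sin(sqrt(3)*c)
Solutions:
 v(c) = C1 - c^4/2 - 4*c^3/3 + 4*sqrt(3)*cos(sqrt(3)*c)/3


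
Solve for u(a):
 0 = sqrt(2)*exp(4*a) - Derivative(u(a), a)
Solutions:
 u(a) = C1 + sqrt(2)*exp(4*a)/4


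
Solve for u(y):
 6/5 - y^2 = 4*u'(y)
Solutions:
 u(y) = C1 - y^3/12 + 3*y/10


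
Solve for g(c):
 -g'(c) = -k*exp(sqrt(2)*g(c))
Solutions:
 g(c) = sqrt(2)*(2*log(-1/(C1 + c*k)) - log(2))/4


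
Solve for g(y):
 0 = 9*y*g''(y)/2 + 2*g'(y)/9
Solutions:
 g(y) = C1 + C2*y^(77/81)


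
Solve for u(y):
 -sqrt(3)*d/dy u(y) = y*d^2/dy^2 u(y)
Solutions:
 u(y) = C1 + C2*y^(1 - sqrt(3))


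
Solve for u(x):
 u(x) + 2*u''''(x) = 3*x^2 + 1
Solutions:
 u(x) = 3*x^2 + (C1*sin(2^(1/4)*x/2) + C2*cos(2^(1/4)*x/2))*exp(-2^(1/4)*x/2) + (C3*sin(2^(1/4)*x/2) + C4*cos(2^(1/4)*x/2))*exp(2^(1/4)*x/2) + 1


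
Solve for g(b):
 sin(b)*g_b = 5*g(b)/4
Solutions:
 g(b) = C1*(cos(b) - 1)^(5/8)/(cos(b) + 1)^(5/8)


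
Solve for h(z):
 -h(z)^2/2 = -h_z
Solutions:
 h(z) = -2/(C1 + z)


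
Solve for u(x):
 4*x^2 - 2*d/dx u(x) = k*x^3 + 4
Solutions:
 u(x) = C1 - k*x^4/8 + 2*x^3/3 - 2*x


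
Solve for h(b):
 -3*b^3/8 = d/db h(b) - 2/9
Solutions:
 h(b) = C1 - 3*b^4/32 + 2*b/9


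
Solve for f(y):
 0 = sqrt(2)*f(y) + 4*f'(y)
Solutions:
 f(y) = C1*exp(-sqrt(2)*y/4)


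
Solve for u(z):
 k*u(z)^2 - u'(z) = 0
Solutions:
 u(z) = -1/(C1 + k*z)


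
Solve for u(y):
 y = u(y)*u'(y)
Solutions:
 u(y) = -sqrt(C1 + y^2)
 u(y) = sqrt(C1 + y^2)


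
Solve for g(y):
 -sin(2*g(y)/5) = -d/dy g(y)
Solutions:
 -y + 5*log(cos(2*g(y)/5) - 1)/4 - 5*log(cos(2*g(y)/5) + 1)/4 = C1


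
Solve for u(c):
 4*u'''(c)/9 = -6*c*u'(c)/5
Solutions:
 u(c) = C1 + Integral(C2*airyai(-3*10^(2/3)*c/10) + C3*airybi(-3*10^(2/3)*c/10), c)


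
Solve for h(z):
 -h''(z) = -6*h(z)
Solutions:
 h(z) = C1*exp(-sqrt(6)*z) + C2*exp(sqrt(6)*z)


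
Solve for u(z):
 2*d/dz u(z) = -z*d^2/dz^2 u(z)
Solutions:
 u(z) = C1 + C2/z


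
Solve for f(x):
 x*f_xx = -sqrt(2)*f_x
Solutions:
 f(x) = C1 + C2*x^(1 - sqrt(2))


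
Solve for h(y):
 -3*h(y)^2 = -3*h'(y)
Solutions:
 h(y) = -1/(C1 + y)


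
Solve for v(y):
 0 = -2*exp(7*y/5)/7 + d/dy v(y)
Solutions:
 v(y) = C1 + 10*exp(7*y/5)/49


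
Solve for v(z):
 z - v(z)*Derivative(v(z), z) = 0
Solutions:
 v(z) = -sqrt(C1 + z^2)
 v(z) = sqrt(C1 + z^2)


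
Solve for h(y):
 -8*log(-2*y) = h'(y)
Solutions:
 h(y) = C1 - 8*y*log(-y) + 8*y*(1 - log(2))


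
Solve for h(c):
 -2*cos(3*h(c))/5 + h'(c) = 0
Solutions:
 -2*c/5 - log(sin(3*h(c)) - 1)/6 + log(sin(3*h(c)) + 1)/6 = C1


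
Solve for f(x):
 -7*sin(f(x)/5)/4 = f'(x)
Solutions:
 7*x/4 + 5*log(cos(f(x)/5) - 1)/2 - 5*log(cos(f(x)/5) + 1)/2 = C1


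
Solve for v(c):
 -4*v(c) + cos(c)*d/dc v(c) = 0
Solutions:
 v(c) = C1*(sin(c)^2 + 2*sin(c) + 1)/(sin(c)^2 - 2*sin(c) + 1)


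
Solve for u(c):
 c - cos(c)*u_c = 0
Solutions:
 u(c) = C1 + Integral(c/cos(c), c)


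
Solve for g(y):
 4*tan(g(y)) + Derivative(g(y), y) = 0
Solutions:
 g(y) = pi - asin(C1*exp(-4*y))
 g(y) = asin(C1*exp(-4*y))


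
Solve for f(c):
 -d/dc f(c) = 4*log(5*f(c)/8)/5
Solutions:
 -5*Integral(1/(-log(_y) - log(5) + 3*log(2)), (_y, f(c)))/4 = C1 - c


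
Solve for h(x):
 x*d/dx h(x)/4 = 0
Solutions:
 h(x) = C1


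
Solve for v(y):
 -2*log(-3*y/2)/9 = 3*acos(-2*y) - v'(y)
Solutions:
 v(y) = C1 + 2*y*log(-y)/9 + 3*y*acos(-2*y) - 2*y/9 - 2*y*log(2)/9 + 2*y*log(3)/9 + 3*sqrt(1 - 4*y^2)/2


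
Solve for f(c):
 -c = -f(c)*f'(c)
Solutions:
 f(c) = -sqrt(C1 + c^2)
 f(c) = sqrt(C1 + c^2)


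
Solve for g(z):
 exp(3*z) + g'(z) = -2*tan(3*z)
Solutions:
 g(z) = C1 - exp(3*z)/3 + 2*log(cos(3*z))/3


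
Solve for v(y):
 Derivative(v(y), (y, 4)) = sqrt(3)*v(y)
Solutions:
 v(y) = C1*exp(-3^(1/8)*y) + C2*exp(3^(1/8)*y) + C3*sin(3^(1/8)*y) + C4*cos(3^(1/8)*y)


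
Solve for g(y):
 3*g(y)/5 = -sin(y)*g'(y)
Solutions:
 g(y) = C1*(cos(y) + 1)^(3/10)/(cos(y) - 1)^(3/10)


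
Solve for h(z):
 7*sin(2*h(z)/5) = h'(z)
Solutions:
 -7*z + 5*log(cos(2*h(z)/5) - 1)/4 - 5*log(cos(2*h(z)/5) + 1)/4 = C1


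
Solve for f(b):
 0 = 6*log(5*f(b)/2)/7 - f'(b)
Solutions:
 7*Integral(1/(-log(_y) - log(5) + log(2)), (_y, f(b)))/6 = C1 - b


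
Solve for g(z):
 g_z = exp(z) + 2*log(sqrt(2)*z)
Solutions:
 g(z) = C1 + 2*z*log(z) + z*(-2 + log(2)) + exp(z)


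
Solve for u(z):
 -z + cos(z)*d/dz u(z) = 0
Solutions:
 u(z) = C1 + Integral(z/cos(z), z)


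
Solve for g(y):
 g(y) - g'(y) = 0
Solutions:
 g(y) = C1*exp(y)


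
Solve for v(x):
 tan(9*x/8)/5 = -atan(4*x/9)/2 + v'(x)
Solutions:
 v(x) = C1 + x*atan(4*x/9)/2 - 9*log(16*x^2 + 81)/16 - 8*log(cos(9*x/8))/45


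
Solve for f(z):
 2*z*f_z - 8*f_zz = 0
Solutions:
 f(z) = C1 + C2*erfi(sqrt(2)*z/4)


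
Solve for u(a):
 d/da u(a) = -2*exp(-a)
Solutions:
 u(a) = C1 + 2*exp(-a)


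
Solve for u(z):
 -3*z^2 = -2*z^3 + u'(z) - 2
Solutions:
 u(z) = C1 + z^4/2 - z^3 + 2*z


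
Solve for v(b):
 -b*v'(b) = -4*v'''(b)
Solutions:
 v(b) = C1 + Integral(C2*airyai(2^(1/3)*b/2) + C3*airybi(2^(1/3)*b/2), b)


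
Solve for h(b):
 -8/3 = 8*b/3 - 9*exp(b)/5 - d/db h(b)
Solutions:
 h(b) = C1 + 4*b^2/3 + 8*b/3 - 9*exp(b)/5


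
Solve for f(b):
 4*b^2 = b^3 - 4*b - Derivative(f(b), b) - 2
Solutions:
 f(b) = C1 + b^4/4 - 4*b^3/3 - 2*b^2 - 2*b


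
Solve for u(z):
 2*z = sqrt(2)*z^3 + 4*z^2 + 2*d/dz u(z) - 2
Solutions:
 u(z) = C1 - sqrt(2)*z^4/8 - 2*z^3/3 + z^2/2 + z


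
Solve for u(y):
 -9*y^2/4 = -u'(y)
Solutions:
 u(y) = C1 + 3*y^3/4


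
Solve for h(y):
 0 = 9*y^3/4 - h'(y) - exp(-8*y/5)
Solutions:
 h(y) = C1 + 9*y^4/16 + 5*exp(-8*y/5)/8


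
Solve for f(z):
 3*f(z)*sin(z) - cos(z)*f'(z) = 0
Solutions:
 f(z) = C1/cos(z)^3


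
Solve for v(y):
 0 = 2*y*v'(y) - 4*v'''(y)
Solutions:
 v(y) = C1 + Integral(C2*airyai(2^(2/3)*y/2) + C3*airybi(2^(2/3)*y/2), y)


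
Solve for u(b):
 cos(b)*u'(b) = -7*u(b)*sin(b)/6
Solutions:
 u(b) = C1*cos(b)^(7/6)


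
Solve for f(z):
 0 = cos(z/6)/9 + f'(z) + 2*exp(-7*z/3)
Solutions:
 f(z) = C1 - 2*sin(z/6)/3 + 6*exp(-7*z/3)/7


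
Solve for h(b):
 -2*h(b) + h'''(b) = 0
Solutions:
 h(b) = C3*exp(2^(1/3)*b) + (C1*sin(2^(1/3)*sqrt(3)*b/2) + C2*cos(2^(1/3)*sqrt(3)*b/2))*exp(-2^(1/3)*b/2)


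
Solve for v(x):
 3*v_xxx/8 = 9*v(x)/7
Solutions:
 v(x) = C3*exp(2*3^(1/3)*7^(2/3)*x/7) + (C1*sin(3^(5/6)*7^(2/3)*x/7) + C2*cos(3^(5/6)*7^(2/3)*x/7))*exp(-3^(1/3)*7^(2/3)*x/7)


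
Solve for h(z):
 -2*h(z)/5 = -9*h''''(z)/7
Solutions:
 h(z) = C1*exp(-14^(1/4)*sqrt(3)*5^(3/4)*z/15) + C2*exp(14^(1/4)*sqrt(3)*5^(3/4)*z/15) + C3*sin(14^(1/4)*sqrt(3)*5^(3/4)*z/15) + C4*cos(14^(1/4)*sqrt(3)*5^(3/4)*z/15)


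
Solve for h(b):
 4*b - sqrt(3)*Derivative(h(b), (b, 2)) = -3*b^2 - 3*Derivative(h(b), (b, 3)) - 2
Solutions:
 h(b) = C1 + C2*b + C3*exp(sqrt(3)*b/3) + sqrt(3)*b^4/12 + b^3*(2*sqrt(3)/9 + 1) + b^2*(2 + 10*sqrt(3)/3)


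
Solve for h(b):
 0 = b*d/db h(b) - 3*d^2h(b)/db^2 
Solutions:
 h(b) = C1 + C2*erfi(sqrt(6)*b/6)


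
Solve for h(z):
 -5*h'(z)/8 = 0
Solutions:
 h(z) = C1


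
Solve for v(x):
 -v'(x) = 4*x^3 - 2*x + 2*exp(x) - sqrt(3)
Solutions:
 v(x) = C1 - x^4 + x^2 + sqrt(3)*x - 2*exp(x)


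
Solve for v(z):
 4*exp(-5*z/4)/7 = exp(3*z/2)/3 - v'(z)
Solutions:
 v(z) = C1 + 2*exp(3*z/2)/9 + 16*exp(-5*z/4)/35


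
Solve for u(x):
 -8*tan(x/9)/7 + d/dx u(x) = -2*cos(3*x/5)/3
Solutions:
 u(x) = C1 - 72*log(cos(x/9))/7 - 10*sin(3*x/5)/9


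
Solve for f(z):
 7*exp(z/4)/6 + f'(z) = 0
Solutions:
 f(z) = C1 - 14*exp(z/4)/3


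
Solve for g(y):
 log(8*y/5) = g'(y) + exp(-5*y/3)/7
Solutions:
 g(y) = C1 + y*log(y) + y*(-log(5) - 1 + 3*log(2)) + 3*exp(-5*y/3)/35


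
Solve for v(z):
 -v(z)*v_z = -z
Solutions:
 v(z) = -sqrt(C1 + z^2)
 v(z) = sqrt(C1 + z^2)


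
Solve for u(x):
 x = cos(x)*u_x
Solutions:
 u(x) = C1 + Integral(x/cos(x), x)


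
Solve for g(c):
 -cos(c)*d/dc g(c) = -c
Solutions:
 g(c) = C1 + Integral(c/cos(c), c)


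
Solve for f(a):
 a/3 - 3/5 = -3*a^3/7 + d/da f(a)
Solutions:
 f(a) = C1 + 3*a^4/28 + a^2/6 - 3*a/5


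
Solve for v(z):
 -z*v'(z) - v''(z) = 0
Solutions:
 v(z) = C1 + C2*erf(sqrt(2)*z/2)


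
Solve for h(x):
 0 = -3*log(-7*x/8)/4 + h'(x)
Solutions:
 h(x) = C1 + 3*x*log(-x)/4 + 3*x*(-3*log(2) - 1 + log(7))/4


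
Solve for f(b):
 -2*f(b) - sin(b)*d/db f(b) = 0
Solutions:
 f(b) = C1*(cos(b) + 1)/(cos(b) - 1)


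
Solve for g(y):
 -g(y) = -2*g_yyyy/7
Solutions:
 g(y) = C1*exp(-2^(3/4)*7^(1/4)*y/2) + C2*exp(2^(3/4)*7^(1/4)*y/2) + C3*sin(2^(3/4)*7^(1/4)*y/2) + C4*cos(2^(3/4)*7^(1/4)*y/2)


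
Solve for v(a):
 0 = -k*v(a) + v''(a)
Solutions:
 v(a) = C1*exp(-a*sqrt(k)) + C2*exp(a*sqrt(k))


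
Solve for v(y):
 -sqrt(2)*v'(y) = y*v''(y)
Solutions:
 v(y) = C1 + C2*y^(1 - sqrt(2))


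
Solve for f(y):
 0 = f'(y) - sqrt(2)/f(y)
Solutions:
 f(y) = -sqrt(C1 + 2*sqrt(2)*y)
 f(y) = sqrt(C1 + 2*sqrt(2)*y)


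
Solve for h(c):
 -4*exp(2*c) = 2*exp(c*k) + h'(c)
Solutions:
 h(c) = C1 - 2*exp(2*c) - 2*exp(c*k)/k


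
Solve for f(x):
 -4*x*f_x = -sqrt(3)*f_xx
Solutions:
 f(x) = C1 + C2*erfi(sqrt(2)*3^(3/4)*x/3)


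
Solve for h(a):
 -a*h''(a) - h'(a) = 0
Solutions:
 h(a) = C1 + C2*log(a)


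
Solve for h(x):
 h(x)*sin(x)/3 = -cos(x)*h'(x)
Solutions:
 h(x) = C1*cos(x)^(1/3)


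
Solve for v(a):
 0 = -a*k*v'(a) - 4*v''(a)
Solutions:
 v(a) = Piecewise((-sqrt(2)*sqrt(pi)*C1*erf(sqrt(2)*a*sqrt(k)/4)/sqrt(k) - C2, (k > 0) | (k < 0)), (-C1*a - C2, True))


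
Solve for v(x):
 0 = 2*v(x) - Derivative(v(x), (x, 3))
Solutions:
 v(x) = C3*exp(2^(1/3)*x) + (C1*sin(2^(1/3)*sqrt(3)*x/2) + C2*cos(2^(1/3)*sqrt(3)*x/2))*exp(-2^(1/3)*x/2)


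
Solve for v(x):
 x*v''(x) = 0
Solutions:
 v(x) = C1 + C2*x


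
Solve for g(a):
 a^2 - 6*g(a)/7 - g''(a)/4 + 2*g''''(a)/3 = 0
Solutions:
 g(a) = C1*exp(-sqrt(21)*a*sqrt(7 + sqrt(1841))/28) + C2*exp(sqrt(21)*a*sqrt(7 + sqrt(1841))/28) + C3*sin(sqrt(21)*a*sqrt(-7 + sqrt(1841))/28) + C4*cos(sqrt(21)*a*sqrt(-7 + sqrt(1841))/28) + 7*a^2/6 - 49/72


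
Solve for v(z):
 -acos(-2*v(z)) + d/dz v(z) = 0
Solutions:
 Integral(1/acos(-2*_y), (_y, v(z))) = C1 + z


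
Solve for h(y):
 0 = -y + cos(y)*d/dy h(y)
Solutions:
 h(y) = C1 + Integral(y/cos(y), y)


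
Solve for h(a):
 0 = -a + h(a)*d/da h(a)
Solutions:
 h(a) = -sqrt(C1 + a^2)
 h(a) = sqrt(C1 + a^2)


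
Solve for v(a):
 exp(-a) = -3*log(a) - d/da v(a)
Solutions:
 v(a) = C1 - 3*a*log(a) + 3*a + exp(-a)


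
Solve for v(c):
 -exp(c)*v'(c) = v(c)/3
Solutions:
 v(c) = C1*exp(exp(-c)/3)


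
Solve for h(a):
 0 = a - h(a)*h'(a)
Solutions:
 h(a) = -sqrt(C1 + a^2)
 h(a) = sqrt(C1 + a^2)


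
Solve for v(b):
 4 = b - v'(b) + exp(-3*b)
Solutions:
 v(b) = C1 + b^2/2 - 4*b - exp(-3*b)/3


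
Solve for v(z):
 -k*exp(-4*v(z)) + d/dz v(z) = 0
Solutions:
 v(z) = log(-I*(C1 + 4*k*z)^(1/4))
 v(z) = log(I*(C1 + 4*k*z)^(1/4))
 v(z) = log(-(C1 + 4*k*z)^(1/4))
 v(z) = log(C1 + 4*k*z)/4


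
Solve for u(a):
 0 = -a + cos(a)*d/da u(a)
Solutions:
 u(a) = C1 + Integral(a/cos(a), a)
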